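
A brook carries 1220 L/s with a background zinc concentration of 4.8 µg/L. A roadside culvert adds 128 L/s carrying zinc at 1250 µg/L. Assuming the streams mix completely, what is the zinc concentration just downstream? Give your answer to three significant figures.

After mixing, C = (1220·4.800 + 128.0·1250) / 1348 = 165900/1348 = 123.0 µg/L.

123 µg/L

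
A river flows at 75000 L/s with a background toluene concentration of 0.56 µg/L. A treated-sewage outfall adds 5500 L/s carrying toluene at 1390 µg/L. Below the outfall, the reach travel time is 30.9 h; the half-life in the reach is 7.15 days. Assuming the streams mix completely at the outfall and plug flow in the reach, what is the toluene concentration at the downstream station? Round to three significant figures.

84.3 µg/L

Conservation of mass: C = (75000·0.5600 + 5500·1390) / 80500 = 7687000/80500 = 95.49 µg/L.
Half-life 7.15 d → k = ln 2 / 7.15 = 0.09694 d⁻¹.
Decay over the reach: 95.49·exp(−kt) = 95.49·0.8827 = 84.29 µg/L.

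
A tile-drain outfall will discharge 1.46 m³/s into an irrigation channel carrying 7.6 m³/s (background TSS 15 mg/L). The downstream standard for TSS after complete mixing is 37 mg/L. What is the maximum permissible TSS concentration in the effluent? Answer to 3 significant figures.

At the limit, (Qr·Cr + Qe·Cₑ)/(Qr + Qe) = 37:
Cₑ = (9.060·37 − 7.600·15.00) / 1.460 = 151.5 mg/L.

152 mg/L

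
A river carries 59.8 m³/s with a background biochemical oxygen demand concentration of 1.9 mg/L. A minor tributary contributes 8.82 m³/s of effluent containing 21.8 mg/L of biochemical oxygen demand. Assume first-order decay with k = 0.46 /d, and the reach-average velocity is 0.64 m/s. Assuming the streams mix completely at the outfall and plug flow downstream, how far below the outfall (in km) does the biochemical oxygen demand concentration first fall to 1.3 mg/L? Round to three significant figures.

148 km

After mixing, C = (59.80·1.900 + 8.820·21.80) / 68.62 = 305.9/68.62 = 4.458 mg/L.
Set 4.458·exp(−k·t) = 1.3 → t = ln(4.458/1.3)/k = 231500 s = 64.29 h.
Distance = v·t = 0.64·231500 = 148100 m = 148.1 km.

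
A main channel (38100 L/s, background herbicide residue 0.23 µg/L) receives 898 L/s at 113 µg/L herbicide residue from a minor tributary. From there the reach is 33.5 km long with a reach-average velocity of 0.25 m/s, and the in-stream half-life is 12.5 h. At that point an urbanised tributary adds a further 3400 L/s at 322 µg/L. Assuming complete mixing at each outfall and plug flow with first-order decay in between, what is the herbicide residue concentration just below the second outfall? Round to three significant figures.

26.2 µg/L

Mixed concentration C = ΣQC/ΣQ = (38100·0.2300 + 898.0·113.0) / 39000 = 110200/39000 = 2.827 µg/L; combined flow 39000 L/s.
Travel time t = 33.5·1000 / 0.25 = 134000 s = 37.22 h.
Half-life 12.5 h → k = ln 2 / 12.5 = 0.05545 h⁻¹ = 1.331 d⁻¹.
First-order decay: C = 2.827·exp(−k·t) = 2.827·0.1269 = 0.3588 µg/L.
At the second outfall, C = (39000·0.3588 + 3400·322.0) / (39000 + 3400) = 26.15 µg/L.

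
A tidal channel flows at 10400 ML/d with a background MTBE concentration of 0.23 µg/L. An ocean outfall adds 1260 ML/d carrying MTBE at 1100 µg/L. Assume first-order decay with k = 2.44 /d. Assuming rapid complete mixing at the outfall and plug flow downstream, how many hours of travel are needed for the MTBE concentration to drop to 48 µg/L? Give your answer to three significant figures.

8.94 h

Mixed concentration C = ΣQC/ΣQ = (10400·0.2300 + 1260·1100) / 11660 = 1388000/11660 = 119.1 µg/L.
119.1·exp(−k·t) = 48 → t = ln(119.1/48)/k = 32170 s = 8.936 h.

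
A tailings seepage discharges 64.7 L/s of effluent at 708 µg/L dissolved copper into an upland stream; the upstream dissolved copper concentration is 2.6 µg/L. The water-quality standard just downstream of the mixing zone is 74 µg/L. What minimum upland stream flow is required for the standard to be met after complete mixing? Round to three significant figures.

Set C_mix = 74: (Q·2.600 + 64.70·708.0) / (Q + 64.70) = 74
→ Q = 64.70·(708.0 − 74)/(74 − 2.600) = 574.5 L/s.

575 L/s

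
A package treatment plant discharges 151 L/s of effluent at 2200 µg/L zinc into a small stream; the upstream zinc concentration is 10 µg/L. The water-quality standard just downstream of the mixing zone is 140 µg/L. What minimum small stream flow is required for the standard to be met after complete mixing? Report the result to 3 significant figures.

2390 L/s

Set C_mix = 140: (Q·10.00 + 151.0·2200) / (Q + 151.0) = 140
→ Q = 151.0·(2200 − 140)/(140 − 10.00) = 2393 L/s.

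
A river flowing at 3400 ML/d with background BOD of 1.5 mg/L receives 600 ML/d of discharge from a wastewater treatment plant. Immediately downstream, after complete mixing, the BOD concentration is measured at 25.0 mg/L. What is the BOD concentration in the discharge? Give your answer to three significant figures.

Mass balance: 3400·1.500 + 600.0·Cₑ = 4000·25.00
→ Cₑ = (4000·25.00 − 3400·1.500) / 600.0 = 158.2 mg/L.

158 mg/L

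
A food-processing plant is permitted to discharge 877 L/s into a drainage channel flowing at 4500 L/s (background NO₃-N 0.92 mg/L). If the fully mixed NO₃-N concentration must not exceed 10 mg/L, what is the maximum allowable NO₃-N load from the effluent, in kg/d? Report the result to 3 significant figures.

4290 kg/d

Mass balance at the limit: 4500·0.9200 + 877.0·Cₑ = 5377·10 → Cₑ = 56.59 mg/L.
877.0 L/s = 0.8770 m³/s. Load = 0.8770 m³/s × 56.59 g/m³ × 86 400 s/d = 4288 kg/d.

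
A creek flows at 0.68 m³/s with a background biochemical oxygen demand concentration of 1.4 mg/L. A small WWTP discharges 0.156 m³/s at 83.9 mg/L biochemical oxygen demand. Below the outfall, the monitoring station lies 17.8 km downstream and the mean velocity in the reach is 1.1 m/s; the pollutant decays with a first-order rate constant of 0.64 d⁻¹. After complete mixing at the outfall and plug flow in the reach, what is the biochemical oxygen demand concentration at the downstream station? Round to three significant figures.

14.9 mg/L

Conservation of mass: C = (0.6800·1.400 + 0.1560·83.90) / 0.8360 = 14.04/0.8360 = 16.79 mg/L.
Travel time t = 17.8·1000 / 1.1 = 16180 s = 4.495 h.
After decay, C = 16.79 × e^(−kt) = 16.79 × 0.8870 = 14.90 mg/L.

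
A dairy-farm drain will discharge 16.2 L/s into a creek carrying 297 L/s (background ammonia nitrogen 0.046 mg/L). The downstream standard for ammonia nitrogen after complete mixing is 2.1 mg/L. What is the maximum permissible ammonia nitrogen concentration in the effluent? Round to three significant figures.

39.8 mg/L

At the limit, (Qr·Cr + Qe·Cₑ)/(Qr + Qe) = 2.1:
Cₑ = (313.2·2.1 − 297.0·0.04600) / 16.20 = 39.76 mg/L.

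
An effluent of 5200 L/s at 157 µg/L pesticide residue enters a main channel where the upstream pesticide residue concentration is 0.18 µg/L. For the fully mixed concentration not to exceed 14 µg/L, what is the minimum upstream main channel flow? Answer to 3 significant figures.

53800 L/s

Set C_mix = 14: (Q·0.1800 + 5200·157.0) / (Q + 5200) = 14
→ Q = 5200·(157.0 − 14)/(14 − 0.1800) = 53810 L/s.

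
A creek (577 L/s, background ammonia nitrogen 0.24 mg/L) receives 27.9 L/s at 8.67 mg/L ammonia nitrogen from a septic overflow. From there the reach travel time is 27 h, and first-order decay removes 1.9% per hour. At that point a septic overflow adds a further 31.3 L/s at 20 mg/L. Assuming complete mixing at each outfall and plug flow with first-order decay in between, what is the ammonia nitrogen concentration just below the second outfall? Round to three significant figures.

1.34 mg/L

Conservation of mass: C = (577.0·0.2400 + 27.90·8.670) / 604.9 = 380.4/604.9 = 0.6288 mg/L; combined flow 604.9 L/s.
1.9%/h lost → k = −ln(1 − 0.019) = 0.01918 h⁻¹.
Applying C = C₀e^(−kt): 0.6288 × 0.5957 = 0.3746 mg/L.
Second outfall: C = (604.9·0.3746 + 31.30·20.00)/636.2 = 1.340 mg/L.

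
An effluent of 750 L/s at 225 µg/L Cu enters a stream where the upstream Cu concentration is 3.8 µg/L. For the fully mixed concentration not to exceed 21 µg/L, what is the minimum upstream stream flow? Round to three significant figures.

Set C_mix = 21: (Q·3.800 + 750.0·225.0) / (Q + 750.0) = 21
→ Q = 750.0·(225.0 − 21)/(21 − 3.800) = 8895 L/s.

8900 L/s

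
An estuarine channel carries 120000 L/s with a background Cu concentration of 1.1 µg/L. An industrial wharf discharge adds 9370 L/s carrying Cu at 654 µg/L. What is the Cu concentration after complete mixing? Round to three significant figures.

48.4 µg/L

Conservation of mass: C = (120000·1.100 + 9370·654.0) / 129400 = 6260000/129400 = 48.39 µg/L.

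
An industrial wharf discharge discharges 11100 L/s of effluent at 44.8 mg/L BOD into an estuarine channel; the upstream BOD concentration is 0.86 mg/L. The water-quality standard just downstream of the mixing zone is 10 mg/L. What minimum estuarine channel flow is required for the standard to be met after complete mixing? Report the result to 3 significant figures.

Set C_mix = 10: (Q·0.8600 + 11100·44.80) / (Q + 11100) = 10
→ Q = 11100·(44.80 − 10)/(10 − 0.8600) = 42260 L/s.

42300 L/s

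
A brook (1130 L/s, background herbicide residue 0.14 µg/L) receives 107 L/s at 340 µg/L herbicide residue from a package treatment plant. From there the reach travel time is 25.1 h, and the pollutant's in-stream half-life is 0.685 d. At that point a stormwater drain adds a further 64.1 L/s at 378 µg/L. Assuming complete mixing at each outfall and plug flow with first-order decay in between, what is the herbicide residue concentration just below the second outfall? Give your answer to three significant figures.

28.4 µg/L

Conservation of mass: C = (1130·0.1400 + 107.0·340.0) / 1237 = 36540/1237 = 29.54 µg/L; combined flow 1237 L/s.
Half-life 0.685 d → k = ln 2 / 0.685 = 1.012 d⁻¹.
After decay, C = 29.54 × e^(−kt) = 29.54 × 0.3471 = 10.25 µg/L.
At the second outfall, C = (1237·10.25 + 64.10·378.0) / (1237 + 64.10) = 28.37 µg/L.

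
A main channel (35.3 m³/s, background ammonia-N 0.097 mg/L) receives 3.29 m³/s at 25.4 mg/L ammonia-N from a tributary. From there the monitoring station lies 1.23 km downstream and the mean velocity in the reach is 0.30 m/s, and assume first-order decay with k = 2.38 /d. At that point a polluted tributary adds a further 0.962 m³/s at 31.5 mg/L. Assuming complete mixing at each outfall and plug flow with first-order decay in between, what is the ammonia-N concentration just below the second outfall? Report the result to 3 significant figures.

2.73 mg/L

After mixing, C = (35.30·0.09700 + 3.290·25.40) / 38.59 = 86.99/38.59 = 2.254 mg/L; combined flow 38.59 m³/s.
Travel time t = 1.23·1000 / 0.30 = 4100 s = 1.139 h.
Applying C = C₀e^(−kt): 2.254 × 0.8932 = 2.013 mg/L.
Second outfall: C = (38.59·2.013 + 0.9620·31.50)/39.55 = 2.731 mg/L.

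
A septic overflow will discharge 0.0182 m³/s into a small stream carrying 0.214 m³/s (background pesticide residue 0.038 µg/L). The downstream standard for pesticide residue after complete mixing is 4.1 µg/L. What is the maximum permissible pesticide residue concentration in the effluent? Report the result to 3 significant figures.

51.9 µg/L

At the limit, (Qr·Cr + Qe·Cₑ)/(Qr + Qe) = 4.1:
Cₑ = (0.2322·4.1 − 0.2140·0.03800) / 0.01820 = 51.86 µg/L.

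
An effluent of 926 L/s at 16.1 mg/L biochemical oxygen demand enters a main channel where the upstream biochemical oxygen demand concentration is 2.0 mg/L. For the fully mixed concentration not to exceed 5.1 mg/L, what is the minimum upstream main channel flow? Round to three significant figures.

3290 L/s

Set C_mix = 5.1: (Q·2.000 + 926.0·16.10) / (Q + 926.0) = 5.1
→ Q = 926.0·(16.10 − 5.1)/(5.1 − 2.000) = 3286 L/s.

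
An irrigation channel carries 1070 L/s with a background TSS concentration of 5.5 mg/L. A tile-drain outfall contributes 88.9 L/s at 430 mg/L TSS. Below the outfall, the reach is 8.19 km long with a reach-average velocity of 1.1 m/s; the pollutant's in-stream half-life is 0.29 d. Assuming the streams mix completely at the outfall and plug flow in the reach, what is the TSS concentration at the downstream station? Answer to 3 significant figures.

Mass balance: C = (1070·5.500 + 88.90·430.0) / 1159 = 44110/1159 = 38.06 mg/L.
Travel time t = 8.19·1000 / 1.1 = 7445 s = 2.068 h.
Half-life 0.29 d → k = ln 2 / 0.29 = 2.390 d⁻¹.
Applying C = C₀e^(−kt): 38.06 × 0.8139 = 30.98 mg/L.

31.0 mg/L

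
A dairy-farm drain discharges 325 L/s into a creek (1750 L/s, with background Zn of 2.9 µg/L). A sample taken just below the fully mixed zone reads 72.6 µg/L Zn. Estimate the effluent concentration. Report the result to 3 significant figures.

448 µg/L

Mass balance: 1750·2.900 + 325.0·Cₑ = 2075·72.60
→ Cₑ = (2075·72.60 − 1750·2.900) / 325.0 = 447.9 µg/L.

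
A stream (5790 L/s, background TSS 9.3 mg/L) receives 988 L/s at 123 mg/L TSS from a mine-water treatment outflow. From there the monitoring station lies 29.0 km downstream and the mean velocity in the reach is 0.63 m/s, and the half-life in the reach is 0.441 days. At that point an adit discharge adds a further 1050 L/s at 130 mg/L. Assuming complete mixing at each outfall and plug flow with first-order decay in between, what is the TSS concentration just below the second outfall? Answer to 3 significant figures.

Flow-weighted average: C = (5790·9.300 + 988.0·123.0) / 6778 = 175400/6778 = 25.87 mg/L; combined flow 6778 L/s.
Travel time t = 29.0·1000 / 0.63 = 46030 s = 12.79 h.
Half-life 0.441 d → k = ln 2 / 0.441 = 1.572 d⁻¹.
First-order decay: C = 25.87·exp(−k·t) = 25.87·0.4328 = 11.20 mg/L.
At the second outfall, C = (6778·11.20 + 1050·130.0) / (6778 + 1050) = 27.13 mg/L.

27.1 mg/L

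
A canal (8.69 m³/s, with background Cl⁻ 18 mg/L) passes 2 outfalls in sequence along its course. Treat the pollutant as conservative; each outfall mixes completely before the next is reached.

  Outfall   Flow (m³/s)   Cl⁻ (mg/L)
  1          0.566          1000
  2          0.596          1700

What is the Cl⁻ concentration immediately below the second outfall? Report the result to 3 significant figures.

Outfall 1: combined Q = 9.256 m³/s; C = (8.690·18.00 + 0.5660·1000)/9.256 = 78.05 mg/L.
Outfall 2: combined Q = 9.852 m³/s; C = (9.256·78.05 + 0.5960·1700)/9.852 = 176.2 mg/L.

176 mg/L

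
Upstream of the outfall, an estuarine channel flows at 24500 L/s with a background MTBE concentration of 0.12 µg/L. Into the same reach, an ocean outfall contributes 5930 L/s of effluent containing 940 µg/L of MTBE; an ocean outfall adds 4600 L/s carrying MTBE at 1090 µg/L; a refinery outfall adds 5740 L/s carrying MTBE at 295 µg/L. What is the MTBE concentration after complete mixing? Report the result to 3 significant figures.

Mixed concentration C = ΣQC/ΣQ = (24500·0.1200 + 5930·940.0 + 4600·1090 + 5740·295.0) / 40770 = 12280000/40770 = 301.3 µg/L.

301 µg/L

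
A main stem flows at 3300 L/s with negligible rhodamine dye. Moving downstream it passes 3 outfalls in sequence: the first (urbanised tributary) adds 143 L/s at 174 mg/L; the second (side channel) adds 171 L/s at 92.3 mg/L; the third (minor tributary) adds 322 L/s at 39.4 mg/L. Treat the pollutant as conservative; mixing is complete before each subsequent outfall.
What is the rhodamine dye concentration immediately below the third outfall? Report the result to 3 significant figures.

13.6 mg/L

Outfall 1: combined Q = 3443 L/s; C = (3300·0 + 143.0·174.0)/3443 = 7.227 mg/L.
Outfall 2: combined Q = 3614 L/s; C = (3443·7.227 + 171.0·92.30)/3614 = 11.25 mg/L.
Outfall 3: combined Q = 3936 L/s; C = (3614·11.25 + 322.0·39.40)/3936 = 13.55 mg/L.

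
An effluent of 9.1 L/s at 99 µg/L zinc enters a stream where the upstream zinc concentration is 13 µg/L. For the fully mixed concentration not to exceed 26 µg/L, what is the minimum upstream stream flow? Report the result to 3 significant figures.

Set C_mix = 26: (Q·13.00 + 9.100·99.00) / (Q + 9.100) = 26
→ Q = 9.100·(99.00 − 26)/(26 − 13.00) = 51.10 L/s.

51.1 L/s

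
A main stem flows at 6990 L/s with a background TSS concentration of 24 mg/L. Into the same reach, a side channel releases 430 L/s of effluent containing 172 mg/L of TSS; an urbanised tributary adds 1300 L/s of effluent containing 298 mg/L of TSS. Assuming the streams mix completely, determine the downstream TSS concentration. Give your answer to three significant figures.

Mass balance: C = (6990·24.00 + 430.0·172.0 + 1300·298.0) / 8720 = 629100/8720 = 72.15 mg/L.

72.1 mg/L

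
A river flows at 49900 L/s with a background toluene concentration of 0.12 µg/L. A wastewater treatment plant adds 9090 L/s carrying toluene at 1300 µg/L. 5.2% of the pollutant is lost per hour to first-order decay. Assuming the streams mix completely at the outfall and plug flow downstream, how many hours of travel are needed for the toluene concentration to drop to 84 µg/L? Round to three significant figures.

After mixing, C = (49900·0.1200 + 9090·1300) / 58990 = 11820000/58990 = 200.4 µg/L.
5.2%/h lost → k = −ln(1 − 0.052) = 0.05340 h⁻¹.
200.4·exp(−k·t) = 84 → t = ln(200.4/84)/k = 58620 s = 16.28 h.

16.3 h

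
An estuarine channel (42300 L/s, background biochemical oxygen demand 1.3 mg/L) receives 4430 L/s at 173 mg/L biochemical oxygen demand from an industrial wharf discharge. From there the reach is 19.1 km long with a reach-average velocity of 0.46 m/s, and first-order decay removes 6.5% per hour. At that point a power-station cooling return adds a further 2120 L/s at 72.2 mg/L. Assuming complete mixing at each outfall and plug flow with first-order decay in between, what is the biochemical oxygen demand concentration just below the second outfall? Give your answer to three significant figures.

10.9 mg/L

Mass balance: C = (42300·1.300 + 4430·173.0) / 46730 = 821400/46730 = 17.58 mg/L; combined flow 46730 L/s.
Travel time t = 19.1·1000 / 0.46 = 41520 s = 11.53 h.
6.5%/h lost → k = −ln(1 − 0.065) = 0.06721 h⁻¹.
Decay over the reach: 17.58·exp(−kt) = 17.58·0.4606 = 8.096 mg/L.
Second outfall: C = (46730·8.096 + 2120·72.20)/48850 = 10.88 mg/L.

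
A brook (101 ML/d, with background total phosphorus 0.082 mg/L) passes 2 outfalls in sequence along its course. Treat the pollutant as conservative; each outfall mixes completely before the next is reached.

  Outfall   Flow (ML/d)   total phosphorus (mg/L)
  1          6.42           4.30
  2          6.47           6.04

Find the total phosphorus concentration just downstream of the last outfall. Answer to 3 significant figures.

After outfall 1: Q = 101.0 + 6.420 = 107.4 ML/d; C = (101.0·0.08200 + 6.420·4.300)/107.4 = 0.3341 mg/L.
After outfall 2: Q = 107.4 + 6.470 = 113.9 ML/d; C = (107.4·0.3341 + 6.470·6.040)/113.9 = 0.6582 mg/L.

0.658 mg/L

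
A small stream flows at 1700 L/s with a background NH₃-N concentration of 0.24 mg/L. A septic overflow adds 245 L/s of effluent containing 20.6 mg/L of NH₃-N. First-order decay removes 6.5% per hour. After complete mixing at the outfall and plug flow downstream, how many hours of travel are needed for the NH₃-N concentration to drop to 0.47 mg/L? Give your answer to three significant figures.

26.6 h

Mixed concentration C = ΣQC/ΣQ = (1700·0.2400 + 245.0·20.60) / 1945 = 5455/1945 = 2.805 mg/L.
6.5%/h lost → k = −ln(1 − 0.065) = 0.06721 h⁻¹.
2.805·exp(−k·t) = 0.47 → t = ln(2.805/0.47)/k = 95680 s = 26.58 h.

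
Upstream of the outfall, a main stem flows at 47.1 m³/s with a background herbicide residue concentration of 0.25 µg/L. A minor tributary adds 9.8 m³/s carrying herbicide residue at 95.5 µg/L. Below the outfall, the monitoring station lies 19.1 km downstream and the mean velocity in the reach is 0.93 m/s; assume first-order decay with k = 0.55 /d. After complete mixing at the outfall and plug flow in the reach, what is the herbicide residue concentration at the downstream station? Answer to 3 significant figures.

14.6 µg/L

After mixing, C = (47.10·0.2500 + 9.800·95.50) / 56.90 = 947.7/56.90 = 16.66 µg/L.
Travel time t = 19.1·1000 / 0.93 = 20540 s = 5.705 h.
First-order decay: C = 16.66·exp(−k·t) = 16.66·0.8774 = 14.61 µg/L.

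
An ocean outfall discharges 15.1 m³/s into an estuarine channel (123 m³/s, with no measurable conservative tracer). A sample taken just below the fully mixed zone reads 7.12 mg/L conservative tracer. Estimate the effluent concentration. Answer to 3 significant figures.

65.1 mg/L

Mass balance: 123.0·0 + 15.10·Cₑ = 138.1·7.120
→ Cₑ = (138.1·7.120 − 123.0·0) / 15.10 = 65.12 mg/L.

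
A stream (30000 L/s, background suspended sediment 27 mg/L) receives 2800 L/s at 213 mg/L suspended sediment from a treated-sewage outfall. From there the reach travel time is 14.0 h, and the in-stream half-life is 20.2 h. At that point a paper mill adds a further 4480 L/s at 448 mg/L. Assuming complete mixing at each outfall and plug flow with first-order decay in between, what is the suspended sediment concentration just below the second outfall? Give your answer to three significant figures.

Mixed concentration C = ΣQC/ΣQ = (30000·27.00 + 2800·213.0) / 32800 = 1406000/32800 = 42.88 mg/L; combined flow 32800 L/s.
Half-life 20.2 h → k = ln 2 / 20.2 = 0.03431 h⁻¹ = 0.8235 d⁻¹.
Decay over the reach: 42.88·exp(−kt) = 42.88·0.6185 = 26.52 mg/L.
Second outfall: C = (32800·26.52 + 4480·448.0)/37280 = 77.17 mg/L.

77.2 mg/L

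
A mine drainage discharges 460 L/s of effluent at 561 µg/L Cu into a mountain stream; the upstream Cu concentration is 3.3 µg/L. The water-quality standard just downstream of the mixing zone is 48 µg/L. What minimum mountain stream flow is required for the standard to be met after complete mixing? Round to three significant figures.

5280 L/s

Set C_mix = 48: (Q·3.300 + 460.0·561.0) / (Q + 460.0) = 48
→ Q = 460.0·(561.0 − 48)/(48 − 3.300) = 5279 L/s.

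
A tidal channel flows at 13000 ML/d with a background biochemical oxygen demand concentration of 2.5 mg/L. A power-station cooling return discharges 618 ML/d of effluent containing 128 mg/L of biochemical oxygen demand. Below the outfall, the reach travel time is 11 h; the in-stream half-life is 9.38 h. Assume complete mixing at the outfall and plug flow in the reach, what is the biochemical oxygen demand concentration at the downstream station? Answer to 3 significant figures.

3.64 mg/L

Mixed concentration C = ΣQC/ΣQ = (13000·2.500 + 618.0·128.0) / 13620 = 111600/13620 = 8.195 mg/L.
Half-life 9.38 h → k = ln 2 / 9.38 = 0.07390 h⁻¹ = 1.774 d⁻¹.
Decay over the reach: 8.195·exp(−kt) = 8.195·0.4436 = 3.635 mg/L.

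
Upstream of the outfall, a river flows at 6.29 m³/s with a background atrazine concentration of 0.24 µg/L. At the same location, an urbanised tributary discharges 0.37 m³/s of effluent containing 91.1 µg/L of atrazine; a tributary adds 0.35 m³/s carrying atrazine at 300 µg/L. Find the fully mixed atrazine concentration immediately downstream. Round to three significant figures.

Flow-weighted average: C = (6.290·0.2400 + 0.3700·91.10 + 0.3500·300.0) / 7.010 = 140.2/7.010 = 20.00 µg/L.

20.0 µg/L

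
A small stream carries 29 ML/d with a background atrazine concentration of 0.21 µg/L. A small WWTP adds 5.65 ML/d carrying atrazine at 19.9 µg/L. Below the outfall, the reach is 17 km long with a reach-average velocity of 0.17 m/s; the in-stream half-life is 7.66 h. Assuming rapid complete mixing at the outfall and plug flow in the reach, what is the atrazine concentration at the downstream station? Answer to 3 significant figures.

0.277 µg/L

Flow-weighted average: C = (29.00·0.2100 + 5.650·19.90) / 34.65 = 118.5/34.65 = 3.421 µg/L.
Travel time t = 17·1000 / 0.17 = 100000 s = 27.78 h.
Half-life 7.66 h → k = ln 2 / 7.66 = 0.09049 h⁻¹ = 2.172 d⁻¹.
Applying C = C₀e^(−kt): 3.421 × 0.08098 = 0.2770 µg/L.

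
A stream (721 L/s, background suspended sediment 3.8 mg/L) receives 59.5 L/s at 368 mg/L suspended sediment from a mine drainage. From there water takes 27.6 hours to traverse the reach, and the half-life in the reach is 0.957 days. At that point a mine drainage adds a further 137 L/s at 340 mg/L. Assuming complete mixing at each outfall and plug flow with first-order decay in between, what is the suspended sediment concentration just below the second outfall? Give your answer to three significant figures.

62.4 mg/L

Mass balance: C = (721.0·3.800 + 59.50·368.0) / 780.5 = 24640/780.5 = 31.56 mg/L; combined flow 780.5 L/s.
Half-life 0.957 d → k = ln 2 / 0.957 = 0.7243 d⁻¹.
First-order decay: C = 31.56·exp(−k·t) = 31.56·0.4348 = 13.72 mg/L.
Second outfall: C = (780.5·13.72 + 137.0·340.0)/917.5 = 62.44 mg/L.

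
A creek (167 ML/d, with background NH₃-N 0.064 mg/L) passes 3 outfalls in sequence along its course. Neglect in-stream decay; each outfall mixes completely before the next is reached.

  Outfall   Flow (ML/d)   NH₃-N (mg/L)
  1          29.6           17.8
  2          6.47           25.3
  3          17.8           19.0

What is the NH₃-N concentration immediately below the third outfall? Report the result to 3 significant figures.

Outfall 1: combined Q = 196.6 ML/d; C = (167.0·0.06400 + 29.60·17.80)/196.6 = 2.734 mg/L.
Outfall 2: combined Q = 203.1 ML/d; C = (196.6·2.734 + 6.470·25.30)/203.1 = 3.453 mg/L.
Outfall 3: combined Q = 220.9 ML/d; C = (203.1·3.453 + 17.80·19.00)/220.9 = 4.706 mg/L.

4.71 mg/L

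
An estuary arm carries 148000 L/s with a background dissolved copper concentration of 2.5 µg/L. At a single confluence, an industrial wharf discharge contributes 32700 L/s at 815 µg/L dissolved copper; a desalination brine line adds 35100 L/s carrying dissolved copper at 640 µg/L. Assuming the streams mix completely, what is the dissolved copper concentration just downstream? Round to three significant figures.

Flow-weighted average: C = (148000·2.500 + 32700·815.0 + 35100·640.0) / 215800 = 49480000/215800 = 229.3 µg/L.

229 µg/L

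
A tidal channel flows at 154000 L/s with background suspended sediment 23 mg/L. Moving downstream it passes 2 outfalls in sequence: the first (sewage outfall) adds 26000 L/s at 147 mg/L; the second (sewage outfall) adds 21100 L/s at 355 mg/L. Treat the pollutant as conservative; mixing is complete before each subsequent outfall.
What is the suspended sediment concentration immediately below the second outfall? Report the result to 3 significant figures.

73.9 mg/L

Below outfall 1: Q → 180000 L/s, C = (154000·23.00 + 26000·147.0)/180000 = 40.91 mg/L.
Below outfall 2: Q → 201100 L/s, C = (180000·40.91 + 21100·355.0)/201100 = 73.87 mg/L.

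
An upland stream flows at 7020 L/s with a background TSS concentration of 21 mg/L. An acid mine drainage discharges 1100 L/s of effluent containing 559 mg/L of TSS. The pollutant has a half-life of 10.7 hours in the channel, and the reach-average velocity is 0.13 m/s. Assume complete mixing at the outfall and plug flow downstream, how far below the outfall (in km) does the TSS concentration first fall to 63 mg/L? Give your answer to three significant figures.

2.88 km

Mixed concentration C = ΣQC/ΣQ = (7020·21.00 + 1100·559.0) / 8120 = 762300/8120 = 93.88 mg/L.
Half-life 10.7 h → k = ln 2 / 10.7 = 0.06478 h⁻¹ = 1.555 d⁻¹.
Set 93.88·exp(−k·t) = 63 → t = ln(93.88/63)/k = 22170 s = 6.158 h.
Distance = v·t = 0.13·22170 = 2882 m = 2.882 km.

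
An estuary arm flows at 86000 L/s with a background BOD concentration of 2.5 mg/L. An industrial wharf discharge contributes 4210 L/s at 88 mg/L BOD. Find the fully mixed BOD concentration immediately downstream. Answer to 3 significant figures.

6.49 mg/L

After mixing, C = (86000·2.500 + 4210·88.00) / 90210 = 585500/90210 = 6.490 mg/L.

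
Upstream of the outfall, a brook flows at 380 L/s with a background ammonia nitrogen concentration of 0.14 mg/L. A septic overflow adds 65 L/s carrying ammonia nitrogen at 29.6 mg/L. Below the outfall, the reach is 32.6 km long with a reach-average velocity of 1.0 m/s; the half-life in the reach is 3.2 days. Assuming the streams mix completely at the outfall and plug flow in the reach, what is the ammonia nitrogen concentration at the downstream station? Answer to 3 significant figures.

4.09 mg/L

Flow-weighted average: C = (380.0·0.1400 + 65.00·29.60) / 445.0 = 1977/445.0 = 4.443 mg/L.
Travel time t = 32.6·1000 / 1.0 = 32600 s = 9.056 h.
Half-life 3.2 d → k = ln 2 / 3.2 = 0.2166 d⁻¹.
After decay, C = 4.443 × e^(−kt) = 4.443 × 0.9215 = 4.094 mg/L.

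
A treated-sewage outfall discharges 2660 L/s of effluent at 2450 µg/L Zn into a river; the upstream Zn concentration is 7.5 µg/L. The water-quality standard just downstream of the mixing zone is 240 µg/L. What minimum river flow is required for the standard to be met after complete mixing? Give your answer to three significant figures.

25300 L/s

Set C_mix = 240: (Q·7.500 + 2660·2450) / (Q + 2660) = 240
→ Q = 2660·(2450 − 240)/(240 − 7.500) = 25280 L/s.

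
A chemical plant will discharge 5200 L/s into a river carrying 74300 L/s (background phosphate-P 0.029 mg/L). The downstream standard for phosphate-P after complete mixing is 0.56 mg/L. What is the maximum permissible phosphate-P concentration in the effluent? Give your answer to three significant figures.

At the limit, (Qr·Cr + Qe·Cₑ)/(Qr + Qe) = 0.56:
Cₑ = (79500·0.56 − 74300·0.02900) / 5200 = 8.147 mg/L.

8.15 mg/L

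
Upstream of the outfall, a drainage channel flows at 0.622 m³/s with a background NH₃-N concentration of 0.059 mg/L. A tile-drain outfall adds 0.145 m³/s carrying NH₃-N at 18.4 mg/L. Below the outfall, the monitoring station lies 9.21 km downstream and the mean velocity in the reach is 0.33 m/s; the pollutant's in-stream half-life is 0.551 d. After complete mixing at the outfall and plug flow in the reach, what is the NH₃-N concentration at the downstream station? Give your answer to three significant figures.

2.35 mg/L

Conservation of mass: C = (0.6220·0.05900 + 0.1450·18.40) / 0.7670 = 2.705/0.7670 = 3.526 mg/L.
Travel time t = 9.21·1000 / 0.33 = 27910 s = 7.753 h.
Half-life 0.551 d → k = ln 2 / 0.551 = 1.258 d⁻¹.
After decay, C = 3.526 × e^(−kt) = 3.526 × 0.6661 = 2.349 mg/L.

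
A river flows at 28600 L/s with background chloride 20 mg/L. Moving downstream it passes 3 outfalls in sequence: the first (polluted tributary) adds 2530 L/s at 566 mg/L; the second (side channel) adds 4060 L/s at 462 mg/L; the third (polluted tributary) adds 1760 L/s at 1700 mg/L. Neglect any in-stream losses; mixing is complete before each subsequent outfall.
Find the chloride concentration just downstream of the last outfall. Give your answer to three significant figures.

186 mg/L

Below outfall 1: Q → 31130 L/s, C = (28600·20.00 + 2530·566.0)/31130 = 64.37 mg/L.
Below outfall 2: Q → 35190 L/s, C = (31130·64.37 + 4060·462.0)/35190 = 110.3 mg/L.
Below outfall 3: Q → 36950 L/s, C = (35190·110.3 + 1760·1700)/36950 = 186.0 mg/L.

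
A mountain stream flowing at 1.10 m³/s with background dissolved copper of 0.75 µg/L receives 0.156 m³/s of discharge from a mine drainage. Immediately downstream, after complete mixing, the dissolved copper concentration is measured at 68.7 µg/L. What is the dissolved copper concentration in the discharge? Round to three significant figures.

Mass balance: 1.100·0.7500 + 0.1560·Cₑ = 1.256·68.70
→ Cₑ = (1.256·68.70 − 1.100·0.7500) / 0.1560 = 547.8 µg/L.

548 µg/L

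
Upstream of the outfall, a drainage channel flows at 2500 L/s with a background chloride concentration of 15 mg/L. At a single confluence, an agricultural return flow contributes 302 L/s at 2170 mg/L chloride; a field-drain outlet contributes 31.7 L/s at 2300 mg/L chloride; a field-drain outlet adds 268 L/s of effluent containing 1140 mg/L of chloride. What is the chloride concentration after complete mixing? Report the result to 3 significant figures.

345 mg/L

Mass balance: C = (2500·15.00 + 302.0·2170 + 31.70·2300 + 268.0·1140) / 3102 = 1071000/3102 = 345.4 mg/L.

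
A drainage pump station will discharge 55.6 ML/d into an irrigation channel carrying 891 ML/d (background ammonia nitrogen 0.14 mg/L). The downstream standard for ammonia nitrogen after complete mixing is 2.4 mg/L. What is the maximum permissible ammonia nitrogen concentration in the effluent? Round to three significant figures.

At the limit, (Qr·Cr + Qe·Cₑ)/(Qr + Qe) = 2.4:
Cₑ = (946.6·2.4 − 891.0·0.1400) / 55.60 = 38.62 mg/L.

38.6 mg/L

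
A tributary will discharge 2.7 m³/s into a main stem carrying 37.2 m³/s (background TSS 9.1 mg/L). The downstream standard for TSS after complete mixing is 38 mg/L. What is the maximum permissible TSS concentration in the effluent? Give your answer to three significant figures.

436 mg/L

At the limit, (Qr·Cr + Qe·Cₑ)/(Qr + Qe) = 38:
Cₑ = (39.90·38 − 37.20·9.100) / 2.700 = 436.2 mg/L.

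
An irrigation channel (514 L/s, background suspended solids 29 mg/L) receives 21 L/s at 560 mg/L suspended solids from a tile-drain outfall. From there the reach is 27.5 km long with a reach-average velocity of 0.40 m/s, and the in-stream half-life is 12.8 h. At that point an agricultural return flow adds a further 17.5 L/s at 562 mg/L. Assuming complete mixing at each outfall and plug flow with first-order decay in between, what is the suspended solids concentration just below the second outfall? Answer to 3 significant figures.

Flow-weighted average: C = (514.0·29.00 + 21.00·560.0) / 535.0 = 26670/535.0 = 49.84 mg/L; combined flow 535.0 L/s.
Travel time t = 27.5·1000 / 0.40 = 68750 s = 19.10 h.
Half-life 12.8 h → k = ln 2 / 12.8 = 0.05415 h⁻¹ = 1.300 d⁻¹.
Applying C = C₀e^(−kt): 49.84 × 0.3555 = 17.72 mg/L.
At the second outfall, C = (535.0·17.72 + 17.50·562.0) / (535.0 + 17.50) = 34.96 mg/L.

35.0 mg/L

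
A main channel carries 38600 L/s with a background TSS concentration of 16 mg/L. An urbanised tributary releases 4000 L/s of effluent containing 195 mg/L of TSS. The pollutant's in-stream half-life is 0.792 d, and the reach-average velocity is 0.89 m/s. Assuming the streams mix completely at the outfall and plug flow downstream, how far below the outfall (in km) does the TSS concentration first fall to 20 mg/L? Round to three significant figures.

43.5 km

Mass balance: C = (38600·16.00 + 4000·195.0) / 42600 = 1398000/42600 = 32.81 mg/L.
Half-life 0.792 d → k = ln 2 / 0.792 = 0.8752 d⁻¹.
Set 32.81·exp(−k·t) = 20 → t = ln(32.81/20)/k = 48860 s = 13.57 h.
Distance = v·t = 0.89·48860 = 43490 m = 43.49 km.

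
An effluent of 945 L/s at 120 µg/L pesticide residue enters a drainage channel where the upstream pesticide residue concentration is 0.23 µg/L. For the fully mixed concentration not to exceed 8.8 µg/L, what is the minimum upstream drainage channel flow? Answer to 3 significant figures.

Set C_mix = 8.8: (Q·0.2300 + 945.0·120.0) / (Q + 945.0) = 8.8
→ Q = 945.0·(120.0 − 8.8)/(8.8 − 0.2300) = 12260 L/s.

12300 L/s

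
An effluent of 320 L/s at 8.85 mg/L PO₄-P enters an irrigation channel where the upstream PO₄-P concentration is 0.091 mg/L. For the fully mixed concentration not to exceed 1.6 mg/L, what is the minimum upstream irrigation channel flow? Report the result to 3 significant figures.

Set C_mix = 1.6: (Q·0.09100 + 320.0·8.850) / (Q + 320.0) = 1.6
→ Q = 320.0·(8.850 − 1.6)/(1.6 − 0.09100) = 1537 L/s.

1540 L/s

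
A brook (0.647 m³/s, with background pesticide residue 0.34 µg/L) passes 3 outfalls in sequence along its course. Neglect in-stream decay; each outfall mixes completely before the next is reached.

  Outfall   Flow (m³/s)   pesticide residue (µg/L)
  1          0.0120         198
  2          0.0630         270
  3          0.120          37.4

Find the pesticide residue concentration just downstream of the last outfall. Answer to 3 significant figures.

28.6 µg/L

After outfall 1: Q = 0.6470 + 0.01200 = 0.6590 m³/s; C = (0.6470·0.3400 + 0.01200·198.0)/0.6590 = 3.939 µg/L.
After outfall 2: Q = 0.6590 + 0.06300 = 0.7220 m³/s; C = (0.6590·3.939 + 0.06300·270.0)/0.7220 = 27.16 µg/L.
After outfall 3: Q = 0.7220 + 0.1200 = 0.8420 m³/s; C = (0.7220·27.16 + 0.1200·37.40)/0.8420 = 28.62 µg/L.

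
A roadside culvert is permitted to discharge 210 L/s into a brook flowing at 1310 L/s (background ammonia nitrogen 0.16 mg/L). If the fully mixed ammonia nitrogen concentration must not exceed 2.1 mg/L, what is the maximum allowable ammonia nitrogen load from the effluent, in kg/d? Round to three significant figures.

Mass balance at the limit: 1310·0.1600 + 210.0·Cₑ = 1520·2.1 → Cₑ = 14.20 mg/L.
210.0 L/s = 0.2100 m³/s. Load = 0.2100 m³/s × 14.20 g/m³ × 86 400 s/d = 257.7 kg/d.

258 kg/d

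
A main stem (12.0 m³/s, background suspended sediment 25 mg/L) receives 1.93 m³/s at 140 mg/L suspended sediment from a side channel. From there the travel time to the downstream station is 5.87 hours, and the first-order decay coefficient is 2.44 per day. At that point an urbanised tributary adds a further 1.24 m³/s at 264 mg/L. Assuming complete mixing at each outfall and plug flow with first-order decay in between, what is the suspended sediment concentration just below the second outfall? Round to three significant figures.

42.3 mg/L

Flow-weighted average: C = (12.00·25.00 + 1.930·140.0) / 13.93 = 570.2/13.93 = 40.93 mg/L; combined flow 13.93 m³/s.
First-order decay: C = 40.93·exp(−k·t) = 40.93·0.5506 = 22.54 mg/L.
At the second outfall, C = (13.93·22.54 + 1.240·264.0) / (13.93 + 1.240) = 42.27 mg/L.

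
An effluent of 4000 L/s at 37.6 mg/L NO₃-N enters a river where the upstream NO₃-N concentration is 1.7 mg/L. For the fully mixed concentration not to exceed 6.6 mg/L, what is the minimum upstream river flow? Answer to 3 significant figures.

25300 L/s

Set C_mix = 6.6: (Q·1.700 + 4000·37.60) / (Q + 4000) = 6.6
→ Q = 4000·(37.60 − 6.6)/(6.6 − 1.700) = 25310 L/s.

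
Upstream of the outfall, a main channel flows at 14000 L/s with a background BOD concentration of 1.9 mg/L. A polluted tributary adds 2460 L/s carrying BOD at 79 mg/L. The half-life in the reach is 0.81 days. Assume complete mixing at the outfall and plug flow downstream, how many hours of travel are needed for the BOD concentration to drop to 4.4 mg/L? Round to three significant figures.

Mass balance: C = (14000·1.900 + 2460·79.00) / 16460 = 220900/16460 = 13.42 mg/L.
Half-life 0.81 d → k = ln 2 / 0.81 = 0.8557 d⁻¹.
13.42·exp(−k·t) = 4.4 → t = ln(13.42/4.4)/k = 112600 s = 31.28 h.

31.3 h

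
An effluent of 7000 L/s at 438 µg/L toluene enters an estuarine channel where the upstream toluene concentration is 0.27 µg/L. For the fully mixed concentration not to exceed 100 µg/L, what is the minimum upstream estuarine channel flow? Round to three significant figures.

Set C_mix = 100: (Q·0.2700 + 7000·438.0) / (Q + 7000) = 100
→ Q = 7000·(438.0 − 100)/(100 − 0.2700) = 23720 L/s.

23700 L/s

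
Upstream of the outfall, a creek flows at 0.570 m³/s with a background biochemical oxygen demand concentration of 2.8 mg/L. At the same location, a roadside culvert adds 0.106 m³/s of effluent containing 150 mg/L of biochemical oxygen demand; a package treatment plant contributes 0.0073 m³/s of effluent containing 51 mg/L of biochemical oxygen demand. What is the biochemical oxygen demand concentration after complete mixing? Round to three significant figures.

26.2 mg/L

Mass balance: C = (0.5700·2.800 + 0.1060·150.0 + 0.007300·51.00) / 0.6833 = 17.87/0.6833 = 26.15 mg/L.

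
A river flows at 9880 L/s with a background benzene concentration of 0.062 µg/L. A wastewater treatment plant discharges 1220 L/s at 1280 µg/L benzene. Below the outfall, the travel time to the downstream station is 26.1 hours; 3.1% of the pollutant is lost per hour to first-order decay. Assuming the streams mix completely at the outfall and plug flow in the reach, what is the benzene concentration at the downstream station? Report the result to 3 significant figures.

61.9 µg/L

After mixing, C = (9880·0.06200 + 1220·1280) / 11100 = 1562000/11100 = 140.7 µg/L.
3.1%/h lost → k = −ln(1 − 0.031) = 0.03149 h⁻¹.
After decay, C = 140.7 × e^(−kt) = 140.7 × 0.4396 = 61.87 µg/L.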